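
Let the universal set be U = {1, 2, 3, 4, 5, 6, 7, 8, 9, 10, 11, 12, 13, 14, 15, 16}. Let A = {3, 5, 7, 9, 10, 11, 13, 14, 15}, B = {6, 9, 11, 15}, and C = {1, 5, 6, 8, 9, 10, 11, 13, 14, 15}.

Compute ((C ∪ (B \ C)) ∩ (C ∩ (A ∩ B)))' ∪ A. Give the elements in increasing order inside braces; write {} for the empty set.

B \ C = {}
C ∪ (B \ C) = {1, 5, 6, 8, 9, 10, 11, 13, 14, 15}
A ∩ B = {9, 11, 15}
C ∩ (A ∩ B) = {9, 11, 15}
(C ∪ (B \ C)) ∩ (C ∩ (A ∩ B)) = {9, 11, 15}
((C ∪ (B \ C)) ∩ (C ∩ (A ∩ B)))' = {1, 2, 3, 4, 5, 6, 7, 8, 10, 12, 13, 14, 16}
((C ∪ (B \ C)) ∩ (C ∩ (A ∩ B)))' ∪ A = {1, 2, 3, 4, 5, 6, 7, 8, 9, 10, 11, 12, 13, 14, 15, 16}

{1, 2, 3, 4, 5, 6, 7, 8, 9, 10, 11, 12, 13, 14, 15, 16}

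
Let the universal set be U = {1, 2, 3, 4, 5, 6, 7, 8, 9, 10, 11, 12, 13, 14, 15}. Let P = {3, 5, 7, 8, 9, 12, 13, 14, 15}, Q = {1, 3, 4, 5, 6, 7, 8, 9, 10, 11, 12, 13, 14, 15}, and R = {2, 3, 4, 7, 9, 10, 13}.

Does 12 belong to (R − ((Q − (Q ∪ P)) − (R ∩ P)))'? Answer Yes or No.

12 ∈ Q and 12 ∈ P, so 12 ∈ Q ∪ P
12 ∈ Q and 12 ∈ (Q ∪ P), so 12 ∉ Q − (Q ∪ P)
12 ∉ R and 12 ∈ P, so 12 ∉ R ∩ P
12 ∉ (Q − (Q ∪ P)) and 12 ∉ (R ∩ P), so 12 ∉ (Q − (Q ∪ P)) − (R ∩ P)
12 ∉ R and 12 ∉ ((Q − (Q ∪ P)) − (R ∩ P)), so 12 ∉ R − ((Q − (Q ∪ P)) − (R ∩ P))
12 ∈ (R − ((Q − (Q ∪ P)) − (R ∩ P)))' since 12 ∉ (R − ((Q − (Q ∪ P)) − (R ∩ P)))

Yes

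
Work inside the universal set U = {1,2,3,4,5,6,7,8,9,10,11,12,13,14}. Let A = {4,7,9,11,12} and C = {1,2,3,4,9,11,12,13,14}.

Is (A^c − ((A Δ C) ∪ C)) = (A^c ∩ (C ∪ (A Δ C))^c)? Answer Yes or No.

Yes

A^c = {1,2,3,5,6,8,10,13,14}
A Δ C = {1,2,3,7,13,14}
(A Δ C) ∪ C = {1,2,3,4,7,9,11,12,13,14}
A^c − ((A Δ C) ∪ C) = {5,6,8,10}
C ∪ (A Δ C) = {1,2,3,4,7,9,11,12,13,14}
(C ∪ (A Δ C))^c = {5,6,8,10}
A^c ∩ (C ∪ (A Δ C))^c = {5,6,8,10}
Both equal {5,6,8,10}, so A^c − ((A Δ C) ∪ C) = A^c ∩ (C ∪ (A Δ C))^c.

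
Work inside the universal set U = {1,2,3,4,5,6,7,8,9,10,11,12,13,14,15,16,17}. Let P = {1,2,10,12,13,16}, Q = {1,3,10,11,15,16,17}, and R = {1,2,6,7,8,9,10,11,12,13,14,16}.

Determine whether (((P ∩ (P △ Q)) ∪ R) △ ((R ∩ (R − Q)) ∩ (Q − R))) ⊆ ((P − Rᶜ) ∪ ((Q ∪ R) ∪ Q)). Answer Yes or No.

P △ Q = {2,3,11,12,13,15,17}
P ∩ (P △ Q) = {2,12,13}
(P ∩ (P △ Q)) ∪ R = {1,2,6,7,8,9,10,11,12,13,14,16}
R − Q = {2,6,7,8,9,12,13,14}
R ∩ (R − Q) = {2,6,7,8,9,12,13,14}
Q − R = {3,15,17}
(R ∩ (R − Q)) ∩ (Q − R) = {}
((P ∩ (P △ Q)) ∪ R) △ ((R ∩ (R − Q)) ∩ (Q − R)) = {1,2,6,7,8,9,10,11,12,13,14,16}
Rᶜ = {3,4,5,15,17}
P − Rᶜ = {1,2,10,12,13,16}
Q ∪ R = {1,2,3,6,7,8,9,10,11,12,13,14,15,16,17}
(Q ∪ R) ∪ Q = {1,2,3,6,7,8,9,10,11,12,13,14,15,16,17}
(P − Rᶜ) ∪ ((Q ∪ R) ∪ Q) = {1,2,3,6,7,8,9,10,11,12,13,14,15,16,17}
Every element of {1,2,6,7,8,9,10,11,12,13,14,16} is in {1,2,3,6,7,8,9,10,11,12,13,14,15,16,17}, so ((P ∩ (P △ Q)) ∪ R) △ ((R ∩ (R − Q)) ∩ (Q − R)) ⊆ (P − Rᶜ) ∪ ((Q ∪ R) ∪ Q).

Yes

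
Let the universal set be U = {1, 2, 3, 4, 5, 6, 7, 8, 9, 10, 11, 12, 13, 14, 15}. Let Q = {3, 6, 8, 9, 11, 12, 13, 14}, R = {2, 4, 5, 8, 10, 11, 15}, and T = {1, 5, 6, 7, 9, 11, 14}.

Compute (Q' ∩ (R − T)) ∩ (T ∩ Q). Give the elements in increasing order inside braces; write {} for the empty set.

{}

Q' = {1, 2, 4, 5, 7, 10, 15}
R − T = {2, 4, 8, 10, 15}
Q' ∩ (R − T) = {2, 4, 10, 15}
T ∩ Q = {6, 9, 11, 14}
(Q' ∩ (R − T)) ∩ (T ∩ Q) = {}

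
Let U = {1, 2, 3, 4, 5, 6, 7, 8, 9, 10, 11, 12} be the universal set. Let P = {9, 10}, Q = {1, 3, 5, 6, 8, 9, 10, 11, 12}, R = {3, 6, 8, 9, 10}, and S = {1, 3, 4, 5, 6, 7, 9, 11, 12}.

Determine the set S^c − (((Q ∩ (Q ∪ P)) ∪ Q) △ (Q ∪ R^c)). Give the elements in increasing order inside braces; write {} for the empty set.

{8, 10}

S^c = {2, 8, 10}
Q ∪ P = {1, 3, 5, 6, 8, 9, 10, 11, 12}
Q ∩ (Q ∪ P) = {1, 3, 5, 6, 8, 9, 10, 11, 12}
(Q ∩ (Q ∪ P)) ∪ Q = {1, 3, 5, 6, 8, 9, 10, 11, 12}
R^c = {1, 2, 4, 5, 7, 11, 12}
Q ∪ R^c = {1, 2, 3, 4, 5, 6, 7, 8, 9, 10, 11, 12}
((Q ∩ (Q ∪ P)) ∪ Q) △ (Q ∪ R^c) = {2, 4, 7}
S^c − (((Q ∩ (Q ∪ P)) ∪ Q) △ (Q ∪ R^c)) = {8, 10}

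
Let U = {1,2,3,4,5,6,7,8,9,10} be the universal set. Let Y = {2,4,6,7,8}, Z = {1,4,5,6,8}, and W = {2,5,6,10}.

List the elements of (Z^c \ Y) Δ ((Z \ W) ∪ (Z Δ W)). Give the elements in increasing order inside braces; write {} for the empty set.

{1,2,3,4,8,9}

Z^c = {2,3,7,9,10}
Z^c \ Y = {3,9,10}
Z \ W = {1,4,8}
Z Δ W = {1,2,4,8,10}
(Z \ W) ∪ (Z Δ W) = {1,2,4,8,10}
(Z^c \ Y) Δ ((Z \ W) ∪ (Z Δ W)) = {1,2,3,4,8,9}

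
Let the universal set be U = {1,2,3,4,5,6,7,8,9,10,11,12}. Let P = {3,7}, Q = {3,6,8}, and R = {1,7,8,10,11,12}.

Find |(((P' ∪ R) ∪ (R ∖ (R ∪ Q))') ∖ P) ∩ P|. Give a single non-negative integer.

P' = {1,2,4,5,6,8,9,10,11,12}
P' ∪ R = {1,2,4,5,6,7,8,9,10,11,12}
R ∪ Q = {1,3,6,7,8,10,11,12}
R ∖ (R ∪ Q) = {}
(R ∖ (R ∪ Q))' = {1,2,3,4,5,6,7,8,9,10,11,12}
(P' ∪ R) ∪ (R ∖ (R ∪ Q))' = {1,2,3,4,5,6,7,8,9,10,11,12}
((P' ∪ R) ∪ (R ∖ (R ∪ Q))') ∖ P = {1,2,4,5,6,8,9,10,11,12}
(((P' ∪ R) ∪ (R ∖ (R ∪ Q))') ∖ P) ∩ P = {}
|(((P' ∪ R) ∪ (R ∖ (R ∪ Q))') ∖ P) ∩ P| = 0

0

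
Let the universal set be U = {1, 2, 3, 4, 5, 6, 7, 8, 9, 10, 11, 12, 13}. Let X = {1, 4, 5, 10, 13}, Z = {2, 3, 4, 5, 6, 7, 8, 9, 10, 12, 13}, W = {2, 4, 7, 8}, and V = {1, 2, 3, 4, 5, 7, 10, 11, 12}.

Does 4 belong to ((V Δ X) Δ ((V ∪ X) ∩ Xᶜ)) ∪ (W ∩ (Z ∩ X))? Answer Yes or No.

4 ∈ V and 4 ∈ X, so 4 ∉ V Δ X
4 ∈ V and 4 ∈ X, so 4 ∈ V ∪ X
4 ∈ X, so 4 ∉ Xᶜ
4 ∈ (V ∪ X) and 4 ∉ Xᶜ, so 4 ∉ (V ∪ X) ∩ Xᶜ
4 ∉ (V Δ X) and 4 ∉ ((V ∪ X) ∩ Xᶜ), so 4 ∉ (V Δ X) Δ ((V ∪ X) ∩ Xᶜ)
4 ∈ Z and 4 ∈ X, so 4 ∈ Z ∩ X
4 ∈ W and 4 ∈ (Z ∩ X), so 4 ∈ W ∩ (Z ∩ X)
4 ∉ ((V Δ X) Δ ((V ∪ X) ∩ Xᶜ)) and 4 ∈ (W ∩ (Z ∩ X)), so 4 ∈ ((V Δ X) Δ ((V ∪ X) ∩ Xᶜ)) ∪ (W ∩ (Z ∩ X))

Yes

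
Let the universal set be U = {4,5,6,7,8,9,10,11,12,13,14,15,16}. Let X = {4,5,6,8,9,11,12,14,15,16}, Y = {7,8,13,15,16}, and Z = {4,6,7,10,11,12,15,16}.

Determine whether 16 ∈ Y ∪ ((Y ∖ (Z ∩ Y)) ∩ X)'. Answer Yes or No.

16 ∈ Z and 16 ∈ Y, so 16 ∈ Z ∩ Y
16 ∈ Y and 16 ∈ (Z ∩ Y), so 16 ∉ Y ∖ (Z ∩ Y)
16 ∉ (Y ∖ (Z ∩ Y)) and 16 ∈ X, so 16 ∉ (Y ∖ (Z ∩ Y)) ∩ X
16 ∈ ((Y ∖ (Z ∩ Y)) ∩ X)' since 16 ∉ ((Y ∖ (Z ∩ Y)) ∩ X)
16 ∈ Y and 16 ∈ ((Y ∖ (Z ∩ Y)) ∩ X)', so 16 ∈ Y ∪ ((Y ∖ (Z ∩ Y)) ∩ X)'

Yes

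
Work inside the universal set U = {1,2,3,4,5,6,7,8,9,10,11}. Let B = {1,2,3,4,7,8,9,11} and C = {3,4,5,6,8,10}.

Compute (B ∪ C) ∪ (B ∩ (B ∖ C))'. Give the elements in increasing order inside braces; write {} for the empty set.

{1,2,3,4,5,6,7,8,9,10,11}

B ∪ C = {1,2,3,4,5,6,7,8,9,10,11}
B ∖ C = {1,2,7,9,11}
B ∩ (B ∖ C) = {1,2,7,9,11}
(B ∩ (B ∖ C))' = {3,4,5,6,8,10}
(B ∪ C) ∪ (B ∩ (B ∖ C))' = {1,2,3,4,5,6,7,8,9,10,11}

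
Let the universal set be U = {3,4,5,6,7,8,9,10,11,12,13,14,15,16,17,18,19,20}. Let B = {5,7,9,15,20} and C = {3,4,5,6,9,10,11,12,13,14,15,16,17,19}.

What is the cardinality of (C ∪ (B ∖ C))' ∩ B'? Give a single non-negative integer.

B ∖ C = {7,20}
C ∪ (B ∖ C) = {3,4,5,6,7,9,10,11,12,13,14,15,16,17,19,20}
(C ∪ (B ∖ C))' = {8,18}
B' = {3,4,6,8,10,11,12,13,14,16,17,18,19}
(C ∪ (B ∖ C))' ∩ B' = {8,18}
|(C ∪ (B ∖ C))' ∩ B'| = 2

2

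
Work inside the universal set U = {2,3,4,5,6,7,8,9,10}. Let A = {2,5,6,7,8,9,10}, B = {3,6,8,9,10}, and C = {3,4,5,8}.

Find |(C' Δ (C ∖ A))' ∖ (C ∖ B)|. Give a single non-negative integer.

C' = {2,6,7,9,10}
C ∖ A = {3,4}
C' Δ (C ∖ A) = {2,3,4,6,7,9,10}
(C' Δ (C ∖ A))' = {5,8}
C ∖ B = {4,5}
(C' Δ (C ∖ A))' ∖ (C ∖ B) = {8}
|(C' Δ (C ∖ A))' ∖ (C ∖ B)| = 1

1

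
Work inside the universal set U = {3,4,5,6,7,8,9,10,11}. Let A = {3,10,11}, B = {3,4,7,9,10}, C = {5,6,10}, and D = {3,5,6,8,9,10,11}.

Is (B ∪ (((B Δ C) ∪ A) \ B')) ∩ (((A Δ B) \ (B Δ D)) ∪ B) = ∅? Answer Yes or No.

No

B Δ C = {3,4,5,6,7,9}
(B Δ C) ∪ A = {3,4,5,6,7,9,10,11}
B' = {5,6,8,11}
((B Δ C) ∪ A) \ B' = {3,4,7,9,10}
B ∪ (((B Δ C) ∪ A) \ B') = {3,4,7,9,10}
A Δ B = {4,7,9,11}
B Δ D = {4,5,6,7,8,11}
(A Δ B) \ (B Δ D) = {9}
((A Δ B) \ (B Δ D)) ∪ B = {3,4,7,9,10}
3 lies in both, so they are not disjoint.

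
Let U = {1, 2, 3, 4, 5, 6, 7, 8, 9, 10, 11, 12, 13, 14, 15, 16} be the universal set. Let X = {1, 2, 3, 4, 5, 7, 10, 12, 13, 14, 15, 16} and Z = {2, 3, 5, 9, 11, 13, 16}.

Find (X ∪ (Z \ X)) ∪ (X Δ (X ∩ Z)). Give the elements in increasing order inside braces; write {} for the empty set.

{1, 2, 3, 4, 5, 7, 9, 10, 11, 12, 13, 14, 15, 16}

Z \ X = {9, 11}
X ∪ (Z \ X) = {1, 2, 3, 4, 5, 7, 9, 10, 11, 12, 13, 14, 15, 16}
X ∩ Z = {2, 3, 5, 13, 16}
X Δ (X ∩ Z) = {1, 4, 7, 10, 12, 14, 15}
(X ∪ (Z \ X)) ∪ (X Δ (X ∩ Z)) = {1, 2, 3, 4, 5, 7, 9, 10, 11, 12, 13, 14, 15, 16}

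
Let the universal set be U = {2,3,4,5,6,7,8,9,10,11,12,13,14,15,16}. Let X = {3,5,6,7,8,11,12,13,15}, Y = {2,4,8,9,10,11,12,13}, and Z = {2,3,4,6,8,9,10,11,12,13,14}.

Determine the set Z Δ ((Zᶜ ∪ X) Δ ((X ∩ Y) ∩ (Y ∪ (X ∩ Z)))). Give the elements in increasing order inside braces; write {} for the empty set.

Zᶜ = {5,7,15,16}
Zᶜ ∪ X = {3,5,6,7,8,11,12,13,15,16}
X ∩ Y = {8,11,12,13}
X ∩ Z = {3,6,8,11,12,13}
Y ∪ (X ∩ Z) = {2,3,4,6,8,9,10,11,12,13}
(X ∩ Y) ∩ (Y ∪ (X ∩ Z)) = {8,11,12,13}
(Zᶜ ∪ X) Δ ((X ∩ Y) ∩ (Y ∪ (X ∩ Z))) = {3,5,6,7,15,16}
Z Δ ((Zᶜ ∪ X) Δ ((X ∩ Y) ∩ (Y ∪ (X ∩ Z)))) = {2,4,5,7,8,9,10,11,12,13,14,15,16}

{2,4,5,7,8,9,10,11,12,13,14,15,16}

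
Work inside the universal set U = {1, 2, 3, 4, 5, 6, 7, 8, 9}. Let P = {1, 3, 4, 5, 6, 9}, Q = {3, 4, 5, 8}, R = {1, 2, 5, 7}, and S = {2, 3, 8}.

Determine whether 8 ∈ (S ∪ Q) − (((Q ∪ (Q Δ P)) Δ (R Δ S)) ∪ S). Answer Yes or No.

8 ∈ S and 8 ∈ Q, so 8 ∈ S ∪ Q
8 ∈ Q and 8 ∉ P, so 8 ∈ Q Δ P
8 ∈ Q and 8 ∈ (Q Δ P), so 8 ∈ Q ∪ (Q Δ P)
8 ∉ R and 8 ∈ S, so 8 ∈ R Δ S
8 ∈ (Q ∪ (Q Δ P)) and 8 ∈ (R Δ S), so 8 ∉ (Q ∪ (Q Δ P)) Δ (R Δ S)
8 ∉ ((Q ∪ (Q Δ P)) Δ (R Δ S)) and 8 ∈ S, so 8 ∈ ((Q ∪ (Q Δ P)) Δ (R Δ S)) ∪ S
8 ∈ (S ∪ Q) and 8 ∈ (((Q ∪ (Q Δ P)) Δ (R Δ S)) ∪ S), so 8 ∉ (S ∪ Q) − (((Q ∪ (Q Δ P)) Δ (R Δ S)) ∪ S)

No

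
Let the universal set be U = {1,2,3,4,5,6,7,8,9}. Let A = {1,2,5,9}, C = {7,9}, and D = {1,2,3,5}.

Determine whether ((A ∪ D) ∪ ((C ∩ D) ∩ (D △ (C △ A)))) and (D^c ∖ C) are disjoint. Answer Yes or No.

A ∪ D = {1,2,3,5,9}
C ∩ D = {}
C △ A = {1,2,5,7}
D △ (C △ A) = {3,7}
(C ∩ D) ∩ (D △ (C △ A)) = {}
(A ∪ D) ∪ ((C ∩ D) ∩ (D △ (C △ A))) = {1,2,3,5,9}
D^c = {4,6,7,8,9}
D^c ∖ C = {4,6,8}
{1,2,3,5,9} and {4,6,8} share no elements.

Yes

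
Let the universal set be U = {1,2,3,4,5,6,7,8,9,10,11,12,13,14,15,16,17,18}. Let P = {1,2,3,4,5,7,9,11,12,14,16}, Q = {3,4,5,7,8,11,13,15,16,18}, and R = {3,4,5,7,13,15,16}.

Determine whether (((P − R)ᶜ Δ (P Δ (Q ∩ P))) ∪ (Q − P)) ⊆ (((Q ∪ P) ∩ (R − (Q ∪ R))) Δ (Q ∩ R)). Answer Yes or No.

No

P − R = {1,2,9,11,12,14}
(P − R)ᶜ = {3,4,5,6,7,8,10,13,15,16,17,18}
Q ∩ P = {3,4,5,7,11,16}
P Δ (Q ∩ P) = {1,2,9,12,14}
(P − R)ᶜ Δ (P Δ (Q ∩ P)) = {1,2,3,4,5,6,7,8,9,10,12,13,14,15,16,17,18}
Q − P = {8,13,15,18}
((P − R)ᶜ Δ (P Δ (Q ∩ P))) ∪ (Q − P) = {1,2,3,4,5,6,7,8,9,10,12,13,14,15,16,17,18}
Q ∪ P = {1,2,3,4,5,7,8,9,11,12,13,14,15,16,18}
Q ∪ R = {3,4,5,7,8,11,13,15,16,18}
R − (Q ∪ R) = {}
(Q ∪ P) ∩ (R − (Q ∪ R)) = {}
Q ∩ R = {3,4,5,7,13,15,16}
((Q ∪ P) ∩ (R − (Q ∪ R))) Δ (Q ∩ R) = {3,4,5,7,13,15,16}
1 ∈ ((P − R)ᶜ Δ (P Δ (Q ∩ P))) ∪ (Q − P) but 1 ∉ ((Q ∪ P) ∩ (R − (Q ∪ R))) Δ (Q ∩ R), so the inclusion fails.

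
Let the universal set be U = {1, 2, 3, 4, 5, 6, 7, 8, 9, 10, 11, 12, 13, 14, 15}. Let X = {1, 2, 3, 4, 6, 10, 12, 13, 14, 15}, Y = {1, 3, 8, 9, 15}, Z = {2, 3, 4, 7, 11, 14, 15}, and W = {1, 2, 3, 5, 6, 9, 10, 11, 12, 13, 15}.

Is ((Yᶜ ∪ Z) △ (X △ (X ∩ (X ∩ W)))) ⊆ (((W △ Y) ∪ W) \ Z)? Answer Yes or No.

No

Yᶜ = {2, 4, 5, 6, 7, 10, 11, 12, 13, 14}
Yᶜ ∪ Z = {2, 3, 4, 5, 6, 7, 10, 11, 12, 13, 14, 15}
X ∩ W = {1, 2, 3, 6, 10, 12, 13, 15}
X ∩ (X ∩ W) = {1, 2, 3, 6, 10, 12, 13, 15}
X △ (X ∩ (X ∩ W)) = {4, 14}
(Yᶜ ∪ Z) △ (X △ (X ∩ (X ∩ W))) = {2, 3, 5, 6, 7, 10, 11, 12, 13, 15}
W △ Y = {2, 5, 6, 8, 10, 11, 12, 13}
(W △ Y) ∪ W = {1, 2, 3, 5, 6, 8, 9, 10, 11, 12, 13, 15}
((W △ Y) ∪ W) \ Z = {1, 5, 6, 8, 9, 10, 12, 13}
2 ∈ (Yᶜ ∪ Z) △ (X △ (X ∩ (X ∩ W))) but 2 ∉ ((W △ Y) ∪ W) \ Z, so the inclusion fails.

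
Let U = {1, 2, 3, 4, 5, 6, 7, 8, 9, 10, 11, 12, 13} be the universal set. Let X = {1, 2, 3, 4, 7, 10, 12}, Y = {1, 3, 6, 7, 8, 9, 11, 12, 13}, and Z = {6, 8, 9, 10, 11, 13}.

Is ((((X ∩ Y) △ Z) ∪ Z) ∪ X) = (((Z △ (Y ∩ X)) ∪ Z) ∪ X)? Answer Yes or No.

X ∩ Y = {1, 3, 7, 12}
(X ∩ Y) △ Z = {1, 3, 6, 7, 8, 9, 10, 11, 12, 13}
((X ∩ Y) △ Z) ∪ Z = {1, 3, 6, 7, 8, 9, 10, 11, 12, 13}
(((X ∩ Y) △ Z) ∪ Z) ∪ X = {1, 2, 3, 4, 6, 7, 8, 9, 10, 11, 12, 13}
Y ∩ X = {1, 3, 7, 12}
Z △ (Y ∩ X) = {1, 3, 6, 7, 8, 9, 10, 11, 12, 13}
(Z △ (Y ∩ X)) ∪ Z = {1, 3, 6, 7, 8, 9, 10, 11, 12, 13}
((Z △ (Y ∩ X)) ∪ Z) ∪ X = {1, 2, 3, 4, 6, 7, 8, 9, 10, 11, 12, 13}
Both equal {1, 2, 3, 4, 6, 7, 8, 9, 10, 11, 12, 13}, so (((X ∩ Y) △ Z) ∪ Z) ∪ X = ((Z △ (Y ∩ X)) ∪ Z) ∪ X.

Yes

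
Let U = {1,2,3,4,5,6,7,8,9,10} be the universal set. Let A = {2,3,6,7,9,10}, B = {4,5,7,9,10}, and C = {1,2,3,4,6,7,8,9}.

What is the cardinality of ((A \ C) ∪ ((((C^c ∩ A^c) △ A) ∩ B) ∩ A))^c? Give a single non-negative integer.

A \ C = {10}
C^c = {5,10}
A^c = {1,4,5,8}
C^c ∩ A^c = {5}
(C^c ∩ A^c) △ A = {2,3,5,6,7,9,10}
((C^c ∩ A^c) △ A) ∩ B = {5,7,9,10}
(((C^c ∩ A^c) △ A) ∩ B) ∩ A = {7,9,10}
(A \ C) ∪ ((((C^c ∩ A^c) △ A) ∩ B) ∩ A) = {7,9,10}
((A \ C) ∪ ((((C^c ∩ A^c) △ A) ∩ B) ∩ A))^c = {1,2,3,4,5,6,8}
|((A \ C) ∪ ((((C^c ∩ A^c) △ A) ∩ B) ∩ A))^c| = 7

7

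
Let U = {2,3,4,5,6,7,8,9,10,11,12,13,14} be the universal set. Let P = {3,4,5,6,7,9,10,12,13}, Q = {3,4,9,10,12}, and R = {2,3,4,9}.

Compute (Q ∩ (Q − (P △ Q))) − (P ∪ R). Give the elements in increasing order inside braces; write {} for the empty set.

{}

P △ Q = {5,6,7,13}
Q − (P △ Q) = {3,4,9,10,12}
Q ∩ (Q − (P △ Q)) = {3,4,9,10,12}
P ∪ R = {2,3,4,5,6,7,9,10,12,13}
(Q ∩ (Q − (P △ Q))) − (P ∪ R) = {}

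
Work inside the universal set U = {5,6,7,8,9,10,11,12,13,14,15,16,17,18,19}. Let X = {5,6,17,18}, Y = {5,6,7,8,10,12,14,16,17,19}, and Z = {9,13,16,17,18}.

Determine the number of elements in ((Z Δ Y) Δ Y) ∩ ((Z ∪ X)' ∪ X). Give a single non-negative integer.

Z Δ Y = {5,6,7,8,9,10,12,13,14,18,19}
(Z Δ Y) Δ Y = {9,13,16,17,18}
Z ∪ X = {5,6,9,13,16,17,18}
(Z ∪ X)' = {7,8,10,11,12,14,15,19}
(Z ∪ X)' ∪ X = {5,6,7,8,10,11,12,14,15,17,18,19}
((Z Δ Y) Δ Y) ∩ ((Z ∪ X)' ∪ X) = {17,18}
|((Z Δ Y) Δ Y) ∩ ((Z ∪ X)' ∪ X)| = 2

2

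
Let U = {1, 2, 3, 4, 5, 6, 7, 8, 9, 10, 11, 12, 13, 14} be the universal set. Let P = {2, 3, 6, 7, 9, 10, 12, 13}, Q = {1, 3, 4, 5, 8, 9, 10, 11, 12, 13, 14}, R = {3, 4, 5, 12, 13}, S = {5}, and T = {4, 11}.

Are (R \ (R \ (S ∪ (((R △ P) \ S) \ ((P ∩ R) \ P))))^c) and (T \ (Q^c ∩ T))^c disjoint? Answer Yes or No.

No

R △ P = {2, 4, 5, 6, 7, 9, 10}
(R △ P) \ S = {2, 4, 6, 7, 9, 10}
P ∩ R = {3, 12, 13}
(P ∩ R) \ P = {}
((R △ P) \ S) \ ((P ∩ R) \ P) = {2, 4, 6, 7, 9, 10}
S ∪ (((R △ P) \ S) \ ((P ∩ R) \ P)) = {2, 4, 5, 6, 7, 9, 10}
R \ (S ∪ (((R △ P) \ S) \ ((P ∩ R) \ P))) = {3, 12, 13}
(R \ (S ∪ (((R △ P) \ S) \ ((P ∩ R) \ P))))^c = {1, 2, 4, 5, 6, 7, 8, 9, 10, 11, 14}
R \ (R \ (S ∪ (((R △ P) \ S) \ ((P ∩ R) \ P))))^c = {3, 12, 13}
Q^c = {2, 6, 7}
Q^c ∩ T = {}
T \ (Q^c ∩ T) = {4, 11}
(T \ (Q^c ∩ T))^c = {1, 2, 3, 5, 6, 7, 8, 9, 10, 12, 13, 14}
3 lies in both, so they are not disjoint.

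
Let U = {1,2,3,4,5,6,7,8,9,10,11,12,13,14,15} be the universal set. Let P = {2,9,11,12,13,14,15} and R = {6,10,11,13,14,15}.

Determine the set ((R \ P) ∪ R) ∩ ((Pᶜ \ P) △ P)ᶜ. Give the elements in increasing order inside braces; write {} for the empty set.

R \ P = {6,10}
(R \ P) ∪ R = {6,10,11,13,14,15}
Pᶜ = {1,3,4,5,6,7,8,10}
Pᶜ \ P = {1,3,4,5,6,7,8,10}
(Pᶜ \ P) △ P = {1,2,3,4,5,6,7,8,9,10,11,12,13,14,15}
((Pᶜ \ P) △ P)ᶜ = {}
((R \ P) ∪ R) ∩ ((Pᶜ \ P) △ P)ᶜ = {}

{}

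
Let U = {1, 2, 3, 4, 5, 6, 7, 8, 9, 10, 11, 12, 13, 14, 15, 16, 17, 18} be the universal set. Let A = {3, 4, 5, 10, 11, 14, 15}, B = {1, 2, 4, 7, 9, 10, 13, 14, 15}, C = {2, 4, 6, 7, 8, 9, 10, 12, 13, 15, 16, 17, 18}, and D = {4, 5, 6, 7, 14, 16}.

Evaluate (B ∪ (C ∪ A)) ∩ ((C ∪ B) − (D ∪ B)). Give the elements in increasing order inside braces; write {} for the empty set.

C ∪ A = {2, 3, 4, 5, 6, 7, 8, 9, 10, 11, 12, 13, 14, 15, 16, 17, 18}
B ∪ (C ∪ A) = {1, 2, 3, 4, 5, 6, 7, 8, 9, 10, 11, 12, 13, 14, 15, 16, 17, 18}
C ∪ B = {1, 2, 4, 6, 7, 8, 9, 10, 12, 13, 14, 15, 16, 17, 18}
D ∪ B = {1, 2, 4, 5, 6, 7, 9, 10, 13, 14, 15, 16}
(C ∪ B) − (D ∪ B) = {8, 12, 17, 18}
(B ∪ (C ∪ A)) ∩ ((C ∪ B) − (D ∪ B)) = {8, 12, 17, 18}

{8, 12, 17, 18}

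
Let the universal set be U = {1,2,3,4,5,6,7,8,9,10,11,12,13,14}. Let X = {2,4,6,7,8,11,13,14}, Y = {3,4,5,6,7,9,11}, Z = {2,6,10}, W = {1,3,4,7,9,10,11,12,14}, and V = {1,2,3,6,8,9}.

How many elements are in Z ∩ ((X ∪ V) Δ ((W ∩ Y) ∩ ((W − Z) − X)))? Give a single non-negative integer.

2

X ∪ V = {1,2,3,4,6,7,8,9,11,13,14}
W ∩ Y = {3,4,7,9,11}
W − Z = {1,3,4,7,9,11,12,14}
(W − Z) − X = {1,3,9,12}
(W ∩ Y) ∩ ((W − Z) − X) = {3,9}
(X ∪ V) Δ ((W ∩ Y) ∩ ((W − Z) − X)) = {1,2,4,6,7,8,11,13,14}
Z ∩ ((X ∪ V) Δ ((W ∩ Y) ∩ ((W − Z) − X))) = {2,6}
|Z ∩ ((X ∪ V) Δ ((W ∩ Y) ∩ ((W − Z) − X)))| = 2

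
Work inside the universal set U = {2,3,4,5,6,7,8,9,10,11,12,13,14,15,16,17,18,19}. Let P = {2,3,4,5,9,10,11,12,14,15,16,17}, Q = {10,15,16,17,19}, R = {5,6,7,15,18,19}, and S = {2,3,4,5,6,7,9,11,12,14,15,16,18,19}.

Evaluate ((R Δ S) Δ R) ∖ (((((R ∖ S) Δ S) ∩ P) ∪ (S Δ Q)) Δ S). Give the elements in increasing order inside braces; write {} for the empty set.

{2,3,4,5,6,7,9,11,12,14,15,16,18}

R Δ S = {2,3,4,9,11,12,14,16}
(R Δ S) Δ R = {2,3,4,5,6,7,9,11,12,14,15,16,18,19}
R ∖ S = {}
(R ∖ S) Δ S = {2,3,4,5,6,7,9,11,12,14,15,16,18,19}
((R ∖ S) Δ S) ∩ P = {2,3,4,5,9,11,12,14,15,16}
S Δ Q = {2,3,4,5,6,7,9,10,11,12,14,17,18}
(((R ∖ S) Δ S) ∩ P) ∪ (S Δ Q) = {2,3,4,5,6,7,9,10,11,12,14,15,16,17,18}
((((R ∖ S) Δ S) ∩ P) ∪ (S Δ Q)) Δ S = {10,17,19}
((R Δ S) Δ R) ∖ (((((R ∖ S) Δ S) ∩ P) ∪ (S Δ Q)) Δ S) = {2,3,4,5,6,7,9,11,12,14,15,16,18}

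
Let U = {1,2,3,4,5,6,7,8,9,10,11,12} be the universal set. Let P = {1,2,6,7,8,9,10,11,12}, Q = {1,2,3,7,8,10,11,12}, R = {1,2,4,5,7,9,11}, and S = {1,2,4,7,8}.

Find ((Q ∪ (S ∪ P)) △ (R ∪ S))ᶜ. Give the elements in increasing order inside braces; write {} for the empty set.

S ∪ P = {1,2,4,6,7,8,9,10,11,12}
Q ∪ (S ∪ P) = {1,2,3,4,6,7,8,9,10,11,12}
R ∪ S = {1,2,4,5,7,8,9,11}
(Q ∪ (S ∪ P)) △ (R ∪ S) = {3,5,6,10,12}
((Q ∪ (S ∪ P)) △ (R ∪ S))ᶜ = {1,2,4,7,8,9,11}

{1,2,4,7,8,9,11}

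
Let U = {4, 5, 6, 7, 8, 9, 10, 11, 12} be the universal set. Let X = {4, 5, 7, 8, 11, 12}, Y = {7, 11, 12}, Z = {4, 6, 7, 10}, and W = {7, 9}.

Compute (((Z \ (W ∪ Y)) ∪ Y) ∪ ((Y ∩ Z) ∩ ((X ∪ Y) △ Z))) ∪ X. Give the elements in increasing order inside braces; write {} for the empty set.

W ∪ Y = {7, 9, 11, 12}
Z \ (W ∪ Y) = {4, 6, 10}
(Z \ (W ∪ Y)) ∪ Y = {4, 6, 7, 10, 11, 12}
Y ∩ Z = {7}
X ∪ Y = {4, 5, 7, 8, 11, 12}
(X ∪ Y) △ Z = {5, 6, 8, 10, 11, 12}
(Y ∩ Z) ∩ ((X ∪ Y) △ Z) = {}
((Z \ (W ∪ Y)) ∪ Y) ∪ ((Y ∩ Z) ∩ ((X ∪ Y) △ Z)) = {4, 6, 7, 10, 11, 12}
(((Z \ (W ∪ Y)) ∪ Y) ∪ ((Y ∩ Z) ∩ ((X ∪ Y) △ Z))) ∪ X = {4, 5, 6, 7, 8, 10, 11, 12}

{4, 5, 6, 7, 8, 10, 11, 12}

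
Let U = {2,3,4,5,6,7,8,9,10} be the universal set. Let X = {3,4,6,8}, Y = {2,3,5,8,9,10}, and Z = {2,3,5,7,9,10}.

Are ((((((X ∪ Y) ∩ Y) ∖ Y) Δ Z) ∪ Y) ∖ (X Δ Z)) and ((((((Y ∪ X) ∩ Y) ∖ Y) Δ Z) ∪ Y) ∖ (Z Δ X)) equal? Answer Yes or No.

X ∪ Y = {2,3,4,5,6,8,9,10}
(X ∪ Y) ∩ Y = {2,3,5,8,9,10}
((X ∪ Y) ∩ Y) ∖ Y = {}
(((X ∪ Y) ∩ Y) ∖ Y) Δ Z = {2,3,5,7,9,10}
((((X ∪ Y) ∩ Y) ∖ Y) Δ Z) ∪ Y = {2,3,5,7,8,9,10}
X Δ Z = {2,4,5,6,7,8,9,10}
(((((X ∪ Y) ∩ Y) ∖ Y) Δ Z) ∪ Y) ∖ (X Δ Z) = {3}
Y ∪ X = {2,3,4,5,6,8,9,10}
(Y ∪ X) ∩ Y = {2,3,5,8,9,10}
((Y ∪ X) ∩ Y) ∖ Y = {}
(((Y ∪ X) ∩ Y) ∖ Y) Δ Z = {2,3,5,7,9,10}
((((Y ∪ X) ∩ Y) ∖ Y) Δ Z) ∪ Y = {2,3,5,7,8,9,10}
Z Δ X = {2,4,5,6,7,8,9,10}
(((((Y ∪ X) ∩ Y) ∖ Y) Δ Z) ∪ Y) ∖ (Z Δ X) = {3}
Both equal {3}, so (((((X ∪ Y) ∩ Y) ∖ Y) Δ Z) ∪ Y) ∖ (X Δ Z) = (((((Y ∪ X) ∩ Y) ∖ Y) Δ Z) ∪ Y) ∖ (Z Δ X).

Yes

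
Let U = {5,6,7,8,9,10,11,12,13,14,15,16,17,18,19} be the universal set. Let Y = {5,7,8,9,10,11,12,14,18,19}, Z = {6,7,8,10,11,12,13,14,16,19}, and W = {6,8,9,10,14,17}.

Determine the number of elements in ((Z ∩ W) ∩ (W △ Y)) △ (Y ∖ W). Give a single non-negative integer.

Z ∩ W = {6,8,10,14}
W △ Y = {5,6,7,11,12,17,18,19}
(Z ∩ W) ∩ (W △ Y) = {6}
Y ∖ W = {5,7,11,12,18,19}
((Z ∩ W) ∩ (W △ Y)) △ (Y ∖ W) = {5,6,7,11,12,18,19}
|((Z ∩ W) ∩ (W △ Y)) △ (Y ∖ W)| = 7

7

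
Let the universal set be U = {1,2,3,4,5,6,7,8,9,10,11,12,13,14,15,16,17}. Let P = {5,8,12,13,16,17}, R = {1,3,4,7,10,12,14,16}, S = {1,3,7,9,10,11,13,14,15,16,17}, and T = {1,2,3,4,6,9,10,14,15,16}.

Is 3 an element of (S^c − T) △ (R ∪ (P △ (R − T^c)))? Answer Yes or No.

Yes

3 ∈ S, so 3 ∉ S^c
3 ∉ S^c and 3 ∈ T, so 3 ∉ S^c − T
3 ∈ T, so 3 ∉ T^c
3 ∈ R and 3 ∉ T^c, so 3 ∈ R − T^c
3 ∉ P and 3 ∈ (R − T^c), so 3 ∈ P △ (R − T^c)
3 ∈ R and 3 ∈ (P △ (R − T^c)), so 3 ∈ R ∪ (P △ (R − T^c))
3 ∉ (S^c − T) and 3 ∈ (R ∪ (P △ (R − T^c))), so 3 ∈ (S^c − T) △ (R ∪ (P △ (R − T^c)))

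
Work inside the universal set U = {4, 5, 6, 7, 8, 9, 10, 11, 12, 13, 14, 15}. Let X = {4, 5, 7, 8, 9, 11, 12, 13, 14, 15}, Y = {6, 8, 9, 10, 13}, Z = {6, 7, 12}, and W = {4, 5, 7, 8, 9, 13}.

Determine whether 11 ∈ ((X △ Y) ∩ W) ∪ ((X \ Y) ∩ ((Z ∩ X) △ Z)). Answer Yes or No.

11 ∈ X and 11 ∉ Y, so 11 ∈ X △ Y
11 ∈ (X △ Y) and 11 ∉ W, so 11 ∉ (X △ Y) ∩ W
11 ∈ X and 11 ∉ Y, so 11 ∈ X \ Y
11 ∉ Z and 11 ∈ X, so 11 ∉ Z ∩ X
11 ∉ (Z ∩ X) and 11 ∉ Z, so 11 ∉ (Z ∩ X) △ Z
11 ∈ (X \ Y) and 11 ∉ ((Z ∩ X) △ Z), so 11 ∉ (X \ Y) ∩ ((Z ∩ X) △ Z)
11 ∉ ((X △ Y) ∩ W) and 11 ∉ ((X \ Y) ∩ ((Z ∩ X) △ Z)), so 11 ∉ ((X △ Y) ∩ W) ∪ ((X \ Y) ∩ ((Z ∩ X) △ Z))

No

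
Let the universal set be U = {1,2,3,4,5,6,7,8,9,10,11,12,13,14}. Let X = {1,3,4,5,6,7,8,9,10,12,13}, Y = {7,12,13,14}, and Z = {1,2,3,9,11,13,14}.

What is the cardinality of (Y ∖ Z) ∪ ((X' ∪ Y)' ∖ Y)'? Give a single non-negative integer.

Y ∖ Z = {7,12}
X' = {2,11,14}
X' ∪ Y = {2,7,11,12,13,14}
(X' ∪ Y)' = {1,3,4,5,6,8,9,10}
(X' ∪ Y)' ∖ Y = {1,3,4,5,6,8,9,10}
((X' ∪ Y)' ∖ Y)' = {2,7,11,12,13,14}
(Y ∖ Z) ∪ ((X' ∪ Y)' ∖ Y)' = {2,7,11,12,13,14}
|(Y ∖ Z) ∪ ((X' ∪ Y)' ∖ Y)'| = 6

6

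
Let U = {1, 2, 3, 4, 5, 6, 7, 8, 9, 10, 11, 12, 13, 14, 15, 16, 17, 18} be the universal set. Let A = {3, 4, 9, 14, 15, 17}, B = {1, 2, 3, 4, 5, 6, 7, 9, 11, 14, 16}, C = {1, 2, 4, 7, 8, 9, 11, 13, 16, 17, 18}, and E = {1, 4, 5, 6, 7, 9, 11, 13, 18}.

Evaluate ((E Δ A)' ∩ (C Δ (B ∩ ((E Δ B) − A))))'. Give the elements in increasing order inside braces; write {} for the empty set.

{1, 2, 3, 5, 6, 7, 10, 11, 12, 13, 14, 15, 16, 17, 18}

E Δ A = {1, 3, 5, 6, 7, 11, 13, 14, 15, 17, 18}
(E Δ A)' = {2, 4, 8, 9, 10, 12, 16}
E Δ B = {2, 3, 13, 14, 16, 18}
(E Δ B) − A = {2, 13, 16, 18}
B ∩ ((E Δ B) − A) = {2, 16}
C Δ (B ∩ ((E Δ B) − A)) = {1, 4, 7, 8, 9, 11, 13, 17, 18}
(E Δ A)' ∩ (C Δ (B ∩ ((E Δ B) − A))) = {4, 8, 9}
((E Δ A)' ∩ (C Δ (B ∩ ((E Δ B) − A))))' = {1, 2, 3, 5, 6, 7, 10, 11, 12, 13, 14, 15, 16, 17, 18}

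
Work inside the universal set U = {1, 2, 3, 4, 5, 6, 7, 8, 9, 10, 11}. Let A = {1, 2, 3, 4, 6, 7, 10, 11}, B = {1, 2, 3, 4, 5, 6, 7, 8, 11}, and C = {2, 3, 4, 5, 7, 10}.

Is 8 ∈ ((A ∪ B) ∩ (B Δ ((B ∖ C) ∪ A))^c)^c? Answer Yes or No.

8 ∉ A and 8 ∈ B, so 8 ∈ A ∪ B
8 ∈ B and 8 ∉ C, so 8 ∈ B ∖ C
8 ∈ (B ∖ C) and 8 ∉ A, so 8 ∈ (B ∖ C) ∪ A
8 ∈ B and 8 ∈ ((B ∖ C) ∪ A), so 8 ∉ B Δ ((B ∖ C) ∪ A)
8 ∈ (B Δ ((B ∖ C) ∪ A))^c since 8 ∉ (B Δ ((B ∖ C) ∪ A))
8 ∈ (A ∪ B) and 8 ∈ (B Δ ((B ∖ C) ∪ A))^c, so 8 ∈ (A ∪ B) ∩ (B Δ ((B ∖ C) ∪ A))^c
8 ∉ ((A ∪ B) ∩ (B Δ ((B ∖ C) ∪ A))^c)^c since 8 ∈ ((A ∪ B) ∩ (B Δ ((B ∖ C) ∪ A))^c)

No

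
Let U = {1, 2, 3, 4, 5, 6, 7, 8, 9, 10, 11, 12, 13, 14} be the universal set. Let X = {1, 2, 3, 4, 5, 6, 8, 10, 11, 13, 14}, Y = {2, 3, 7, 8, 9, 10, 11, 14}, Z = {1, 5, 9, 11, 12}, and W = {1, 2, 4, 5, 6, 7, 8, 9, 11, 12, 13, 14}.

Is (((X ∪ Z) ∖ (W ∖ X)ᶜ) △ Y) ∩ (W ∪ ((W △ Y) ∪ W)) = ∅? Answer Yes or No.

X ∪ Z = {1, 2, 3, 4, 5, 6, 8, 9, 10, 11, 12, 13, 14}
W ∖ X = {7, 9, 12}
(W ∖ X)ᶜ = {1, 2, 3, 4, 5, 6, 8, 10, 11, 13, 14}
(X ∪ Z) ∖ (W ∖ X)ᶜ = {9, 12}
((X ∪ Z) ∖ (W ∖ X)ᶜ) △ Y = {2, 3, 7, 8, 10, 11, 12, 14}
W △ Y = {1, 3, 4, 5, 6, 10, 12, 13}
(W △ Y) ∪ W = {1, 2, 3, 4, 5, 6, 7, 8, 9, 10, 11, 12, 13, 14}
W ∪ ((W △ Y) ∪ W) = {1, 2, 3, 4, 5, 6, 7, 8, 9, 10, 11, 12, 13, 14}
2 lies in both, so they are not disjoint.

No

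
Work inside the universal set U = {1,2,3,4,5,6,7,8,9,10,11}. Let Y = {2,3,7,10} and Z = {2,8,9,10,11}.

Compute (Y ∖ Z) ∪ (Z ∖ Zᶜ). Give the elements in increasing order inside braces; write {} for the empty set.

Y ∖ Z = {3,7}
Zᶜ = {1,3,4,5,6,7}
Z ∖ Zᶜ = {2,8,9,10,11}
(Y ∖ Z) ∪ (Z ∖ Zᶜ) = {2,3,7,8,9,10,11}

{2,3,7,8,9,10,11}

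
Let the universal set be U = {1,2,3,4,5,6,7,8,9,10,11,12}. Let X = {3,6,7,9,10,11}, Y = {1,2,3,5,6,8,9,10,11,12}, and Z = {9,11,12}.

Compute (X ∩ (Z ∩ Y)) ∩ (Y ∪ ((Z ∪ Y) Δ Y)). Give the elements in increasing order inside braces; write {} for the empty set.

{9,11}

Z ∩ Y = {9,11,12}
X ∩ (Z ∩ Y) = {9,11}
Z ∪ Y = {1,2,3,5,6,8,9,10,11,12}
(Z ∪ Y) Δ Y = {}
Y ∪ ((Z ∪ Y) Δ Y) = {1,2,3,5,6,8,9,10,11,12}
(X ∩ (Z ∩ Y)) ∩ (Y ∪ ((Z ∪ Y) Δ Y)) = {9,11}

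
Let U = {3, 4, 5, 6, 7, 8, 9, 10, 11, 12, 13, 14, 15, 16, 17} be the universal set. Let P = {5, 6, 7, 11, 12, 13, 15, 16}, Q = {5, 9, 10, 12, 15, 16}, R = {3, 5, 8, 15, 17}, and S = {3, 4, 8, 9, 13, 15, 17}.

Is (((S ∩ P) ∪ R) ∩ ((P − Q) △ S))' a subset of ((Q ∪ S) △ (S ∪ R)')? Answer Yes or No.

S ∩ P = {13, 15}
(S ∩ P) ∪ R = {3, 5, 8, 13, 15, 17}
P − Q = {6, 7, 11, 13}
(P − Q) △ S = {3, 4, 6, 7, 8, 9, 11, 15, 17}
((S ∩ P) ∪ R) ∩ ((P − Q) △ S) = {3, 8, 15, 17}
(((S ∩ P) ∪ R) ∩ ((P − Q) △ S))' = {4, 5, 6, 7, 9, 10, 11, 12, 13, 14, 16}
Q ∪ S = {3, 4, 5, 8, 9, 10, 12, 13, 15, 16, 17}
S ∪ R = {3, 4, 5, 8, 9, 13, 15, 17}
(S ∪ R)' = {6, 7, 10, 11, 12, 14, 16}
(Q ∪ S) △ (S ∪ R)' = {3, 4, 5, 6, 7, 8, 9, 11, 13, 14, 15, 17}
10 ∈ (((S ∩ P) ∪ R) ∩ ((P − Q) △ S))' but 10 ∉ (Q ∪ S) △ (S ∪ R)', so the inclusion fails.

No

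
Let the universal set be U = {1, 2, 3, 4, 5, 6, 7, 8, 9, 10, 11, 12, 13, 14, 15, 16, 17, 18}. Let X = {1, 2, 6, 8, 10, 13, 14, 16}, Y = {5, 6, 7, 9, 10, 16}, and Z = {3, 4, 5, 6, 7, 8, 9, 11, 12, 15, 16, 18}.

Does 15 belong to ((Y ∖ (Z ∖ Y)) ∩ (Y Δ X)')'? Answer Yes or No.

Yes

15 ∈ Z and 15 ∉ Y, so 15 ∈ Z ∖ Y
15 ∉ Y and 15 ∈ (Z ∖ Y), so 15 ∉ Y ∖ (Z ∖ Y)
15 ∉ Y and 15 ∉ X, so 15 ∉ Y Δ X
15 ∈ (Y Δ X)' since 15 ∉ (Y Δ X)
15 ∉ (Y ∖ (Z ∖ Y)) and 15 ∈ (Y Δ X)', so 15 ∉ (Y ∖ (Z ∖ Y)) ∩ (Y Δ X)'
15 ∈ ((Y ∖ (Z ∖ Y)) ∩ (Y Δ X)')' since 15 ∉ ((Y ∖ (Z ∖ Y)) ∩ (Y Δ X)')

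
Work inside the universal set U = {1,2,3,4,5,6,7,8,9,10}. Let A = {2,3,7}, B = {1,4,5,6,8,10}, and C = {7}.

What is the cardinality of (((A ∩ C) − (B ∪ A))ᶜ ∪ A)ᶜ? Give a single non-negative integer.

A ∩ C = {7}
B ∪ A = {1,2,3,4,5,6,7,8,10}
(A ∩ C) − (B ∪ A) = {}
((A ∩ C) − (B ∪ A))ᶜ = {1,2,3,4,5,6,7,8,9,10}
((A ∩ C) − (B ∪ A))ᶜ ∪ A = {1,2,3,4,5,6,7,8,9,10}
(((A ∩ C) − (B ∪ A))ᶜ ∪ A)ᶜ = {}
|(((A ∩ C) − (B ∪ A))ᶜ ∪ A)ᶜ| = 0

0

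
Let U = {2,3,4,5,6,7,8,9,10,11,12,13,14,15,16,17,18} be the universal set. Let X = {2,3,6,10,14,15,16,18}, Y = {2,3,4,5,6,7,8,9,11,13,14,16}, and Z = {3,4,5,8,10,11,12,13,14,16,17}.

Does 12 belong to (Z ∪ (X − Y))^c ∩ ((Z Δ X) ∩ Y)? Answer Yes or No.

12 ∉ X and 12 ∉ Y, so 12 ∉ X − Y
12 ∈ Z and 12 ∉ (X − Y), so 12 ∈ Z ∪ (X − Y)
12 ∉ (Z ∪ (X − Y))^c since 12 ∈ (Z ∪ (X − Y))
12 ∈ Z and 12 ∉ X, so 12 ∈ Z Δ X
12 ∈ (Z Δ X) and 12 ∉ Y, so 12 ∉ (Z Δ X) ∩ Y
12 ∉ (Z ∪ (X − Y))^c and 12 ∉ ((Z Δ X) ∩ Y), so 12 ∉ (Z ∪ (X − Y))^c ∩ ((Z Δ X) ∩ Y)

No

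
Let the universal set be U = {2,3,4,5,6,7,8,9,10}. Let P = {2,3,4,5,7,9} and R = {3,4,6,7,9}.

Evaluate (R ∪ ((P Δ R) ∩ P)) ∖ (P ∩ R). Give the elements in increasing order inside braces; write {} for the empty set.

{2,5,6}

P Δ R = {2,5,6}
(P Δ R) ∩ P = {2,5}
R ∪ ((P Δ R) ∩ P) = {2,3,4,5,6,7,9}
P ∩ R = {3,4,7,9}
(R ∪ ((P Δ R) ∩ P)) ∖ (P ∩ R) = {2,5,6}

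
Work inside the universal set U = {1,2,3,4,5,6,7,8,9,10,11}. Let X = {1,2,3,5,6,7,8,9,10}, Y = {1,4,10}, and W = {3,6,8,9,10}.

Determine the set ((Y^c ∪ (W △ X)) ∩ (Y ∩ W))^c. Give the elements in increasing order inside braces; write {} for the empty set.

{1,2,3,4,5,6,7,8,9,10,11}

Y^c = {2,3,5,6,7,8,9,11}
W △ X = {1,2,5,7}
Y^c ∪ (W △ X) = {1,2,3,5,6,7,8,9,11}
Y ∩ W = {10}
(Y^c ∪ (W △ X)) ∩ (Y ∩ W) = {}
((Y^c ∪ (W △ X)) ∩ (Y ∩ W))^c = {1,2,3,4,5,6,7,8,9,10,11}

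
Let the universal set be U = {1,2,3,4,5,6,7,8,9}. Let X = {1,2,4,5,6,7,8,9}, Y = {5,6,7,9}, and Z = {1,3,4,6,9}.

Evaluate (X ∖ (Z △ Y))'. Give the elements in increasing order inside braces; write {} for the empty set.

Z △ Y = {1,3,4,5,7}
X ∖ (Z △ Y) = {2,6,8,9}
(X ∖ (Z △ Y))' = {1,3,4,5,7}

{1,3,4,5,7}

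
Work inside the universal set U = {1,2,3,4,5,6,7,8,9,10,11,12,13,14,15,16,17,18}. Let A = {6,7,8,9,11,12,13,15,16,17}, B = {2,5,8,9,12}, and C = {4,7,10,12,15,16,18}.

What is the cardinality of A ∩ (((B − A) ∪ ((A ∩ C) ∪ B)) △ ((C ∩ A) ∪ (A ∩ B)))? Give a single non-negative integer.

B − A = {2,5}
A ∩ C = {7,12,15,16}
(A ∩ C) ∪ B = {2,5,7,8,9,12,15,16}
(B − A) ∪ ((A ∩ C) ∪ B) = {2,5,7,8,9,12,15,16}
C ∩ A = {7,12,15,16}
A ∩ B = {8,9,12}
(C ∩ A) ∪ (A ∩ B) = {7,8,9,12,15,16}
((B − A) ∪ ((A ∩ C) ∪ B)) △ ((C ∩ A) ∪ (A ∩ B)) = {2,5}
A ∩ (((B − A) ∪ ((A ∩ C) ∪ B)) △ ((C ∩ A) ∪ (A ∩ B))) = {}
|A ∩ (((B − A) ∪ ((A ∩ C) ∪ B)) △ ((C ∩ A) ∪ (A ∩ B)))| = 0

0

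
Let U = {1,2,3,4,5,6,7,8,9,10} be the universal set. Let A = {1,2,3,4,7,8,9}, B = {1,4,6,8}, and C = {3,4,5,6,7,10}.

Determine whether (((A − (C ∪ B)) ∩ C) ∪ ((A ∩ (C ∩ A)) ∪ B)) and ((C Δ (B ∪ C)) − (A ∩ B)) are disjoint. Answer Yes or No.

Yes

C ∪ B = {1,3,4,5,6,7,8,10}
A − (C ∪ B) = {2,9}
(A − (C ∪ B)) ∩ C = {}
C ∩ A = {3,4,7}
A ∩ (C ∩ A) = {3,4,7}
(A ∩ (C ∩ A)) ∪ B = {1,3,4,6,7,8}
((A − (C ∪ B)) ∩ C) ∪ ((A ∩ (C ∩ A)) ∪ B) = {1,3,4,6,7,8}
B ∪ C = {1,3,4,5,6,7,8,10}
C Δ (B ∪ C) = {1,8}
A ∩ B = {1,4,8}
(C Δ (B ∪ C)) − (A ∩ B) = {}
{1,3,4,6,7,8} and {} share no elements.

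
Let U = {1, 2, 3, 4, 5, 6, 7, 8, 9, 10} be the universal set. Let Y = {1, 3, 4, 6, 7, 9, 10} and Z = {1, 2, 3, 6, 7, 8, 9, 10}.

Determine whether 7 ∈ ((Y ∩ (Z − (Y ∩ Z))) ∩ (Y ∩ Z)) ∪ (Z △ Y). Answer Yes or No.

7 ∈ Y and 7 ∈ Z, so 7 ∈ Y ∩ Z
7 ∈ Z and 7 ∈ (Y ∩ Z), so 7 ∉ Z − (Y ∩ Z)
7 ∈ Y and 7 ∉ (Z − (Y ∩ Z)), so 7 ∉ Y ∩ (Z − (Y ∩ Z))
7 ∈ Y and 7 ∈ Z, so 7 ∈ Y ∩ Z
7 ∉ (Y ∩ (Z − (Y ∩ Z))) and 7 ∈ (Y ∩ Z), so 7 ∉ (Y ∩ (Z − (Y ∩ Z))) ∩ (Y ∩ Z)
7 ∈ Z and 7 ∈ Y, so 7 ∉ Z △ Y
7 ∉ ((Y ∩ (Z − (Y ∩ Z))) ∩ (Y ∩ Z)) and 7 ∉ (Z △ Y), so 7 ∉ ((Y ∩ (Z − (Y ∩ Z))) ∩ (Y ∩ Z)) ∪ (Z △ Y)

No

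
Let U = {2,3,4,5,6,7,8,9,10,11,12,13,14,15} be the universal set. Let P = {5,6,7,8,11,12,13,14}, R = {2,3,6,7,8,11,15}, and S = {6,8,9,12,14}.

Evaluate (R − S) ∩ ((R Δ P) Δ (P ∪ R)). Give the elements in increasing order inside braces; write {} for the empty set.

{7,11}

R − S = {2,3,7,11,15}
R Δ P = {2,3,5,12,13,14,15}
P ∪ R = {2,3,5,6,7,8,11,12,13,14,15}
(R Δ P) Δ (P ∪ R) = {6,7,8,11}
(R − S) ∩ ((R Δ P) Δ (P ∪ R)) = {7,11}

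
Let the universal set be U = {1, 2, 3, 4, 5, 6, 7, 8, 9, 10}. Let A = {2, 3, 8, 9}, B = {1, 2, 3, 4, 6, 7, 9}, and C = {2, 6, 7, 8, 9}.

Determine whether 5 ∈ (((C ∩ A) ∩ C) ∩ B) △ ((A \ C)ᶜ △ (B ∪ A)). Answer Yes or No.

5 ∉ C and 5 ∉ A, so 5 ∉ C ∩ A
5 ∉ (C ∩ A) and 5 ∉ C, so 5 ∉ (C ∩ A) ∩ C
5 ∉ ((C ∩ A) ∩ C) and 5 ∉ B, so 5 ∉ ((C ∩ A) ∩ C) ∩ B
5 ∉ A and 5 ∉ C, so 5 ∉ A \ C
5 ∈ (A \ C)ᶜ since 5 ∉ (A \ C)
5 ∉ B and 5 ∉ A, so 5 ∉ B ∪ A
5 ∈ (A \ C)ᶜ and 5 ∉ (B ∪ A), so 5 ∈ (A \ C)ᶜ △ (B ∪ A)
5 ∉ (((C ∩ A) ∩ C) ∩ B) and 5 ∈ ((A \ C)ᶜ △ (B ∪ A)), so 5 ∈ (((C ∩ A) ∩ C) ∩ B) △ ((A \ C)ᶜ △ (B ∪ A))

Yes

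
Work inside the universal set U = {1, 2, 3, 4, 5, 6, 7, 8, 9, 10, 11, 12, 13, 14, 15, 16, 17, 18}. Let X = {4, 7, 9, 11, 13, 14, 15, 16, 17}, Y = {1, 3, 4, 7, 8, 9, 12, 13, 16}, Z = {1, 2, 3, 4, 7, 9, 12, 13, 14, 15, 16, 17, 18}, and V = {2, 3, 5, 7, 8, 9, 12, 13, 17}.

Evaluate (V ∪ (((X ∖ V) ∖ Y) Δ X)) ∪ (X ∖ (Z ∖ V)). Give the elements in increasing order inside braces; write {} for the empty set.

X ∖ V = {4, 11, 14, 15, 16}
(X ∖ V) ∖ Y = {11, 14, 15}
((X ∖ V) ∖ Y) Δ X = {4, 7, 9, 13, 16, 17}
V ∪ (((X ∖ V) ∖ Y) Δ X) = {2, 3, 4, 5, 7, 8, 9, 12, 13, 16, 17}
Z ∖ V = {1, 4, 14, 15, 16, 18}
X ∖ (Z ∖ V) = {7, 9, 11, 13, 17}
(V ∪ (((X ∖ V) ∖ Y) Δ X)) ∪ (X ∖ (Z ∖ V)) = {2, 3, 4, 5, 7, 8, 9, 11, 12, 13, 16, 17}

{2, 3, 4, 5, 7, 8, 9, 11, 12, 13, 16, 17}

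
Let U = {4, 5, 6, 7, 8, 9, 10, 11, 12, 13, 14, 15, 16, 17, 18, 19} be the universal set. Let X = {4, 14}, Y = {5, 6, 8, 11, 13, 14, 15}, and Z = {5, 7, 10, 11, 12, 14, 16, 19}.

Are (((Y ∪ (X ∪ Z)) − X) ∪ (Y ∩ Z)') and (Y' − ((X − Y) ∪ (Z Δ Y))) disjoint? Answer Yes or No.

X ∪ Z = {4, 5, 7, 10, 11, 12, 14, 16, 19}
Y ∪ (X ∪ Z) = {4, 5, 6, 7, 8, 10, 11, 12, 13, 14, 15, 16, 19}
(Y ∪ (X ∪ Z)) − X = {5, 6, 7, 8, 10, 11, 12, 13, 15, 16, 19}
Y ∩ Z = {5, 11, 14}
(Y ∩ Z)' = {4, 6, 7, 8, 9, 10, 12, 13, 15, 16, 17, 18, 19}
((Y ∪ (X ∪ Z)) − X) ∪ (Y ∩ Z)' = {4, 5, 6, 7, 8, 9, 10, 11, 12, 13, 15, 16, 17, 18, 19}
Y' = {4, 7, 9, 10, 12, 16, 17, 18, 19}
X − Y = {4}
Z Δ Y = {6, 7, 8, 10, 12, 13, 15, 16, 19}
(X − Y) ∪ (Z Δ Y) = {4, 6, 7, 8, 10, 12, 13, 15, 16, 19}
Y' − ((X − Y) ∪ (Z Δ Y)) = {9, 17, 18}
9 lies in both, so they are not disjoint.

No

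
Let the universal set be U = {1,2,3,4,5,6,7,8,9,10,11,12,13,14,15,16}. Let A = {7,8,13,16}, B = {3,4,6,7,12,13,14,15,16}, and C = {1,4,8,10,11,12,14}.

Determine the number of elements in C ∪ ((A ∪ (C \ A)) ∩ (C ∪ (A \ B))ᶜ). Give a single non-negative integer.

C \ A = {1,4,10,11,12,14}
A ∪ (C \ A) = {1,4,7,8,10,11,12,13,14,16}
A \ B = {8}
C ∪ (A \ B) = {1,4,8,10,11,12,14}
(C ∪ (A \ B))ᶜ = {2,3,5,6,7,9,13,15,16}
(A ∪ (C \ A)) ∩ (C ∪ (A \ B))ᶜ = {7,13,16}
C ∪ ((A ∪ (C \ A)) ∩ (C ∪ (A \ B))ᶜ) = {1,4,7,8,10,11,12,13,14,16}
|C ∪ ((A ∪ (C \ A)) ∩ (C ∪ (A \ B))ᶜ)| = 10

10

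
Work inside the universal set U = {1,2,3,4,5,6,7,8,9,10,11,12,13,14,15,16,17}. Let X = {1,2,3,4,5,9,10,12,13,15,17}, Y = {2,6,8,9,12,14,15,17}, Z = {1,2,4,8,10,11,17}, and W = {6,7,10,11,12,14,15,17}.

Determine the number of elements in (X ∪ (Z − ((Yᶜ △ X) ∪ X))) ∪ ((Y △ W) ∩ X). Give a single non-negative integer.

Yᶜ = {1,3,4,5,7,10,11,13,16}
Yᶜ △ X = {2,7,9,11,12,15,16,17}
(Yᶜ △ X) ∪ X = {1,2,3,4,5,7,9,10,11,12,13,15,16,17}
Z − ((Yᶜ △ X) ∪ X) = {8}
X ∪ (Z − ((Yᶜ △ X) ∪ X)) = {1,2,3,4,5,8,9,10,12,13,15,17}
Y △ W = {2,7,8,9,10,11}
(Y △ W) ∩ X = {2,9,10}
(X ∪ (Z − ((Yᶜ △ X) ∪ X))) ∪ ((Y △ W) ∩ X) = {1,2,3,4,5,8,9,10,12,13,15,17}
|(X ∪ (Z − ((Yᶜ △ X) ∪ X))) ∪ ((Y △ W) ∩ X)| = 12

12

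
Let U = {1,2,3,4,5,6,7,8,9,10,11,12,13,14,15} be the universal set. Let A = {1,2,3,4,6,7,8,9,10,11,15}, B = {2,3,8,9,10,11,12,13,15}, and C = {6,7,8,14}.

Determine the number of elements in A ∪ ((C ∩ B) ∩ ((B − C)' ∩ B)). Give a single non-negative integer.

11

C ∩ B = {8}
B − C = {2,3,9,10,11,12,13,15}
(B − C)' = {1,4,5,6,7,8,14}
(B − C)' ∩ B = {8}
(C ∩ B) ∩ ((B − C)' ∩ B) = {8}
A ∪ ((C ∩ B) ∩ ((B − C)' ∩ B)) = {1,2,3,4,6,7,8,9,10,11,15}
|A ∪ ((C ∩ B) ∩ ((B − C)' ∩ B))| = 11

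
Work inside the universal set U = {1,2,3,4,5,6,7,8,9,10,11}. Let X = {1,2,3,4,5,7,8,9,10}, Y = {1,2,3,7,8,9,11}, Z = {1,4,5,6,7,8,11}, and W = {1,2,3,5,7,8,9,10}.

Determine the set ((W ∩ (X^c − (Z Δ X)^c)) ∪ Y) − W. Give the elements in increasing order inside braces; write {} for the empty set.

{11}

X^c = {6,11}
Z Δ X = {2,3,6,9,10,11}
(Z Δ X)^c = {1,4,5,7,8}
X^c − (Z Δ X)^c = {6,11}
W ∩ (X^c − (Z Δ X)^c) = {}
(W ∩ (X^c − (Z Δ X)^c)) ∪ Y = {1,2,3,7,8,9,11}
((W ∩ (X^c − (Z Δ X)^c)) ∪ Y) − W = {11}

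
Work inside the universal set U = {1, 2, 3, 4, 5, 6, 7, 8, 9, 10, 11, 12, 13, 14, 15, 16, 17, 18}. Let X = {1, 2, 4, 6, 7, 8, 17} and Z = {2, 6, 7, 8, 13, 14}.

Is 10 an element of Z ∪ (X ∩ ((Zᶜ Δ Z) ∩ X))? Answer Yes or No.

10 ∉ Z, so 10 ∈ Zᶜ
10 ∈ Zᶜ and 10 ∉ Z, so 10 ∈ Zᶜ Δ Z
10 ∈ (Zᶜ Δ Z) and 10 ∉ X, so 10 ∉ (Zᶜ Δ Z) ∩ X
10 ∉ X and 10 ∉ ((Zᶜ Δ Z) ∩ X), so 10 ∉ X ∩ ((Zᶜ Δ Z) ∩ X)
10 ∉ Z and 10 ∉ (X ∩ ((Zᶜ Δ Z) ∩ X)), so 10 ∉ Z ∪ (X ∩ ((Zᶜ Δ Z) ∩ X))

No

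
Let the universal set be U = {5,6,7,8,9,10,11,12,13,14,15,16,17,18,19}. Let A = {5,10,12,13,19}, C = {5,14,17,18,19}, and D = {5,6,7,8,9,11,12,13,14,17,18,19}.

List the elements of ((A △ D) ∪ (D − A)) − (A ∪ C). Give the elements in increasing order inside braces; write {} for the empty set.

{6,7,8,9,11}

A △ D = {6,7,8,9,10,11,14,17,18}
D − A = {6,7,8,9,11,14,17,18}
(A △ D) ∪ (D − A) = {6,7,8,9,10,11,14,17,18}
A ∪ C = {5,10,12,13,14,17,18,19}
((A △ D) ∪ (D − A)) − (A ∪ C) = {6,7,8,9,11}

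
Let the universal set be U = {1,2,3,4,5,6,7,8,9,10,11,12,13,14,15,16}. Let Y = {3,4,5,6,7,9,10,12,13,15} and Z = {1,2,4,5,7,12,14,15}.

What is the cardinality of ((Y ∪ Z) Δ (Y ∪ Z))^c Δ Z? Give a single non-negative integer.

8

Y ∪ Z = {1,2,3,4,5,6,7,9,10,12,13,14,15}
(Y ∪ Z) Δ (Y ∪ Z) = {}
((Y ∪ Z) Δ (Y ∪ Z))^c = {1,2,3,4,5,6,7,8,9,10,11,12,13,14,15,16}
((Y ∪ Z) Δ (Y ∪ Z))^c Δ Z = {3,6,8,9,10,11,13,16}
|((Y ∪ Z) Δ (Y ∪ Z))^c Δ Z| = 8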